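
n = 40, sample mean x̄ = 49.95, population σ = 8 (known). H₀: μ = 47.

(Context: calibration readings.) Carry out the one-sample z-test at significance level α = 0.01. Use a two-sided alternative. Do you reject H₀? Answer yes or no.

SE = σ/√n = 8/√40 = 1.2649
z = (x̄−μ₀)/SE = (49.95−47)/1.2649 = 2.3322
p-value (two-sided) = 0.01969
At α=0.01: p ≥ α → fail to reject H₀

reject H₀: no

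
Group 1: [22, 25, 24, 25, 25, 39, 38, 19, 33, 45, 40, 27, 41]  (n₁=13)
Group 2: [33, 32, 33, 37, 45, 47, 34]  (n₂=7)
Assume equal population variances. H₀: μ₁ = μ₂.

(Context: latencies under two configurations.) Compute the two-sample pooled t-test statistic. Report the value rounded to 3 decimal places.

test statistic = -1.699

x̄₁=31.000, s₁=8.622, n₁=13
x̄₂=37.286, s₂=6.184, n₂=7
s_p² = [12·8.622² + 6·6.184²]/18 = 62.3016
SE = √(s_p²·(1/13+1/7)) = 3.7004
t = (31.000−37.286)/3.7004 = -1.6987
df = 18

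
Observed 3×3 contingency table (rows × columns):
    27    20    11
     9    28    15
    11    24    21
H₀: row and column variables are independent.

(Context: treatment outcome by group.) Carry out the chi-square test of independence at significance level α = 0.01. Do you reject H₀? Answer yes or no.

reject H₀: yes

Row totals [58, 52, 56], col totals [47, 72, 47], n=166
χ² = (27−16.42)²/16.42 + (20−25.16)²/25.16 + (11−16.42)²/16.42 + (9−14.72)²/14.72 + (28−22.55)²/22.55 + (15−14.72)²/14.72 + (11−15.86)²/15.86 + (24−24.29)²/24.29 + (21−15.86)²/15.86 = 16.3654
df = 4
p-value (upper-tail) = 0.00257
At α=0.01: p < α → reject H₀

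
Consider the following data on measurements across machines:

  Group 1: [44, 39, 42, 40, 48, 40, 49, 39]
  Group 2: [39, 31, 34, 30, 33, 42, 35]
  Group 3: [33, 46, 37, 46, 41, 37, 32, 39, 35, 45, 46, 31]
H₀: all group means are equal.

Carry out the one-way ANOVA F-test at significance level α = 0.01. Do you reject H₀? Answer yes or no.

Group means [42.62, 34.86, 39.00], grand mean 39.000
SSB = Σnᵢ(x̄ᵢ−x̄)² = 225.268; SSW = ΣΣ(x−x̄ᵢ)² = 582.732
MSB = 225.268/2 = 112.6339; MSW = 582.732/24 = 24.2805
F = MSB/MSW = 4.6389
df = (2, 24)
p-value (upper-tail) = 0.01980
At α=0.01: p ≥ α → fail to reject H₀

reject H₀: no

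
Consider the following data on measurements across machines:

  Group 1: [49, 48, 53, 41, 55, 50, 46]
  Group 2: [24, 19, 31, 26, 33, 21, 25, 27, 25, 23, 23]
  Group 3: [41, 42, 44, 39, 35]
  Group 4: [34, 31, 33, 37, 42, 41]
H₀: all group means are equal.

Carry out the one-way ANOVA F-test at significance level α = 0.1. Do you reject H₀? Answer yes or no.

Group means [48.86, 25.18, 40.20, 36.33], grand mean 35.793
SSB = Σnᵢ(x̄ᵢ−x̄)² = 2532.132; SSW = ΣΣ(x−x̄ᵢ)² = 438.627
MSB = 2532.132/3 = 844.0439; MSW = 438.627/25 = 17.5451
F = MSB/MSW = 48.1072
df = (3, 25)
p-value (upper-tail) = 0.00000
At α=0.1: p < α → reject H₀

reject H₀: yes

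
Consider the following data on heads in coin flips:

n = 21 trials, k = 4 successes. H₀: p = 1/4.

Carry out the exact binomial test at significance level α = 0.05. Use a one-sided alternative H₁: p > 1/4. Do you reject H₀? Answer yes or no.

Exact binomial: n=21, k=4, p₀=1/4=0.2500
P(X≥4) from Σ C(n,i)·p₀^i·(1−p₀)^(n−i)
p-value (one-sided, H₁ greater) = 0.80832
At α=0.05: p ≥ α → fail to reject H₀

reject H₀: no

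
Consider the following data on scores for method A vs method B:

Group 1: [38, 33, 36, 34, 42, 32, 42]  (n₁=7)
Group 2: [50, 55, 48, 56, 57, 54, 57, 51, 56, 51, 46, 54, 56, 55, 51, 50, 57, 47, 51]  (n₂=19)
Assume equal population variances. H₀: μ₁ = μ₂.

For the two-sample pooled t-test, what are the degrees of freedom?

degrees of freedom = 24

df = n₁ + n₂ − 2 = 7 + 19 − 2 = 24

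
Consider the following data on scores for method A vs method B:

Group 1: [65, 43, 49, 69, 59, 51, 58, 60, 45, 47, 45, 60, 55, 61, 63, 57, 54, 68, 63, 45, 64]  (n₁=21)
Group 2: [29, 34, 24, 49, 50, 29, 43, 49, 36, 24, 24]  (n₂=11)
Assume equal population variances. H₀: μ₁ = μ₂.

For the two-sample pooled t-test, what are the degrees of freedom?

df = n₁ + n₂ − 2 = 21 + 11 − 2 = 30

degrees of freedom = 30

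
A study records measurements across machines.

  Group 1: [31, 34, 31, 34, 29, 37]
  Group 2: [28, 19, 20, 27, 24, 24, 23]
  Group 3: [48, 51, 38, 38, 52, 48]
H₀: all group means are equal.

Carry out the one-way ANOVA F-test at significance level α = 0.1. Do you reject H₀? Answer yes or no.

reject H₀: yes

Group means [32.67, 23.57, 45.83], grand mean 33.474
SSB = Σnᵢ(x̄ᵢ−x̄)² = 1606.856; SSW = ΣΣ(x−x̄ᵢ)² = 303.881
MSB = 1606.856/2 = 803.4279; MSW = 303.881/16 = 18.9926
F = MSB/MSW = 42.3022
df = (2, 16)
p-value (upper-tail) = 0.00000
At α=0.1: p < α → reject H₀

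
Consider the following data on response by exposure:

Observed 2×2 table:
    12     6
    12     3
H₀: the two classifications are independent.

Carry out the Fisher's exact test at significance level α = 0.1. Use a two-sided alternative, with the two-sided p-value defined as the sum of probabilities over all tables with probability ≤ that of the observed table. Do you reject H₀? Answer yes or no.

Margins: r₁=18, r₂=15, c₁=24, c₂=9, n=33
p_obs = C(18,12)·C(15,12)/C(33,24); sum pmf over tables with pmf ≤ p_obs
p-value (two-sided) = 0.45849
At α=0.1: p ≥ α → fail to reject H₀

reject H₀: no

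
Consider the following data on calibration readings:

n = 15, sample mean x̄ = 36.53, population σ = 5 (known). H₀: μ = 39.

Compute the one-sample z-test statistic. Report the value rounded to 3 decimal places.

test statistic = -1.913

SE = σ/√n = 5/√15 = 1.2910
z = (x̄−μ₀)/SE = (36.53−39)/1.2910 = -1.9133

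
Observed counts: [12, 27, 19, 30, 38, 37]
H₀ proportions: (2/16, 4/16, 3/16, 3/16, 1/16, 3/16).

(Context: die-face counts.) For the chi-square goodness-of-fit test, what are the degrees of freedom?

degrees of freedom = 5

df = k − 1 = 6 − 1 = 5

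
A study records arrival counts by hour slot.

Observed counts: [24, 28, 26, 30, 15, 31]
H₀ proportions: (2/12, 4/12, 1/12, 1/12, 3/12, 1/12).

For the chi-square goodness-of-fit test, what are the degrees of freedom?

df = k − 1 = 6 − 1 = 5

degrees of freedom = 5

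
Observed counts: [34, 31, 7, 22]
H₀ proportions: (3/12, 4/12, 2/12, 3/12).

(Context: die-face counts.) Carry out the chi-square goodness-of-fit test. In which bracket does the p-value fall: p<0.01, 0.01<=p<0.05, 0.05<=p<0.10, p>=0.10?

n = 94; E_i = n·p_i = [23.50, 31.33, 15.67, 23.50]
χ² = (34−23.50)²/23.50 + (31−31.33)²/31.33 + (7−15.67)²/15.67 + (22−23.50)²/23.50 = 9.5851
df = 3
p-value (upper-tail) = 0.02244
→ bracket: 0.01<=p<0.05

p-value bracket: 0.01<=p<0.05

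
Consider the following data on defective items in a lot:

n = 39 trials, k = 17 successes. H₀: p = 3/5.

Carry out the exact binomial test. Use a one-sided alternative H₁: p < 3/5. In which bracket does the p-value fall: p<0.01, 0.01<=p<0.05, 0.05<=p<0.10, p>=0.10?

p-value bracket: 0.01<=p<0.05

Exact binomial: n=39, k=17, p₀=3/5=0.6000
P(X≤17) from Σ C(n,i)·p₀^i·(1−p₀)^(n−i)
p-value (one-sided, H₁ less) = 0.02803
→ bracket: 0.01<=p<0.05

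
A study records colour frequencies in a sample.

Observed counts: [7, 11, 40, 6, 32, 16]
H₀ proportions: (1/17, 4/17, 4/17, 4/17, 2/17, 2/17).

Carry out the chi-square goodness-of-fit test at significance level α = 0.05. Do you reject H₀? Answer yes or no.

reject H₀: yes

n = 112; E_i = n·p_i = [6.59, 26.35, 26.35, 26.35, 13.18, 13.18]
χ² = (7−6.59)²/6.59 + (11−26.35)²/26.35 + (40−26.35)²/26.35 + (6−26.35)²/26.35 + (32−13.18)²/13.18 + (16−13.18)²/13.18 = 59.2522
df = 5
p-value (upper-tail) = 0.00000
At α=0.05: p < α → reject H₀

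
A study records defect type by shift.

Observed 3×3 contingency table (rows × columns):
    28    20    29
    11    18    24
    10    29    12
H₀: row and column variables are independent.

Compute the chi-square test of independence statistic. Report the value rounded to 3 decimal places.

Row totals [77, 53, 51], col totals [49, 67, 65], n=181
χ² = (28−20.85)²/20.85 + (20−28.50)²/28.50 + (29−27.65)²/27.65 + (11−14.35)²/14.35 + (18−19.62)²/19.62 + (24−19.03)²/19.03 + (10−13.81)²/13.81 + (29−18.88)²/18.88 + (12−18.31)²/18.31 = 15.9224
df = 4

test statistic = 15.922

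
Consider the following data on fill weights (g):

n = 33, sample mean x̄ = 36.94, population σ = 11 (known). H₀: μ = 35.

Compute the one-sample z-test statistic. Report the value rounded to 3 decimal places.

test statistic = 1.013

SE = σ/√n = 11/√33 = 1.9149
z = (x̄−μ₀)/SE = (36.94−35)/1.9149 = 1.0131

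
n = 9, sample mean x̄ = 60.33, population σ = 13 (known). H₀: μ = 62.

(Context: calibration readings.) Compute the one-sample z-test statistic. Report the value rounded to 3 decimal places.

SE = σ/√n = 13/√9 = 4.3333
z = (x̄−μ₀)/SE = (60.33−62)/4.3333 = -0.3854

test statistic = -0.385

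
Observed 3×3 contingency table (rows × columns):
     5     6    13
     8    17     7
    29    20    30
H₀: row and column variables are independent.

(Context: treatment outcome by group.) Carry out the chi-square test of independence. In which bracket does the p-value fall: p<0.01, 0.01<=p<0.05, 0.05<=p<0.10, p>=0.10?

p-value bracket: 0.01<=p<0.05

Row totals [24, 32, 79], col totals [42, 43, 50], n=135
χ² = (5−7.47)²/7.47 + (6−7.64)²/7.64 + (13−8.89)²/8.89 + (8−9.96)²/9.96 + (17−10.19)²/10.19 + (7−11.85)²/11.85 + (29−24.58)²/24.58 + (20−25.16)²/25.16 + (30−29.26)²/29.26 = 11.8607
df = 4
p-value (upper-tail) = 0.01842
→ bracket: 0.01<=p<0.05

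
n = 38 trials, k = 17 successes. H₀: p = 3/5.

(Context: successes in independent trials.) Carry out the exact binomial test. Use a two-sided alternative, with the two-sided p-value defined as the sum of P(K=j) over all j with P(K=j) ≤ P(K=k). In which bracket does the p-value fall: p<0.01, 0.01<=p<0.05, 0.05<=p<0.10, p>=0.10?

Exact binomial: n=38, k=17, p₀=3/5=0.6000
P(X=j) = C(n,j)·p₀^j·(1−p₀)^(n−j); p = Σ P(X=j) over j with P(X=j) ≤ P(X=17)
p-value (two-sided) = 0.06767
→ bracket: 0.05<=p<0.10

p-value bracket: 0.05<=p<0.10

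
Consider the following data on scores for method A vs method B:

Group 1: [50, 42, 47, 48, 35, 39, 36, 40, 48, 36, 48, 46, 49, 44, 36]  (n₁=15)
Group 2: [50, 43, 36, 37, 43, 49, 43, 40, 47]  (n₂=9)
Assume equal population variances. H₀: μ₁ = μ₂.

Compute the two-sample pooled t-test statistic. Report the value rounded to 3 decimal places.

test statistic = -0.080

x̄₁=42.933, s₁=5.496, n₁=15
x̄₂=43.111, s₂=4.936, n₂=9
s_p² = [14·5.496² + 8·4.936²]/22 = 28.0828
SE = √(s_p²·(1/15+1/9)) = 2.2344
t = (42.933−43.111)/2.2344 = -0.0796
df = 22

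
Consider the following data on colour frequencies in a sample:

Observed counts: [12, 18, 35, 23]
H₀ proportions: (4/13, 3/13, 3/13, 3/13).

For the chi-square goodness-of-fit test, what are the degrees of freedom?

degrees of freedom = 3

df = k − 1 = 4 − 1 = 3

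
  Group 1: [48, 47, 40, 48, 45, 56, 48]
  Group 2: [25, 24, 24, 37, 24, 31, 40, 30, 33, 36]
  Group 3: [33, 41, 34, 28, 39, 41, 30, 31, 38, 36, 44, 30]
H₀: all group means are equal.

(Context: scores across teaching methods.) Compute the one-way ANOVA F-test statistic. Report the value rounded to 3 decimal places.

Group means [47.43, 30.40, 35.42], grand mean 36.586
SSB = Σnᵢ(x̄ᵢ−x̄)² = 1222.004; SSW = ΣΣ(x−x̄ᵢ)² = 759.031
MSB = 1222.004/2 = 611.0018; MSW = 759.031/26 = 29.1935
F = MSB/MSW = 20.9294
df = (2, 26)

test statistic = 20.929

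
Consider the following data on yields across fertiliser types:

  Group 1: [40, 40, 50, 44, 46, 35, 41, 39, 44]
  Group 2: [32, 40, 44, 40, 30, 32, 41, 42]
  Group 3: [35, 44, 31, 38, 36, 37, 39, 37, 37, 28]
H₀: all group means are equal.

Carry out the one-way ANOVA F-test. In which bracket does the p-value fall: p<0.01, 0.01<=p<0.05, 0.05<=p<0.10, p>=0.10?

p-value bracket: 0.01<=p<0.05

Group means [42.11, 37.62, 36.20], grand mean 38.593
SSB = Σnᵢ(x̄ᵢ−x̄)² = 176.155; SSW = ΣΣ(x−x̄ᵢ)² = 528.364
MSB = 176.155/2 = 88.0773; MSW = 528.364/24 = 22.0152
F = MSB/MSW = 4.0008
df = (2, 24)
p-value (upper-tail) = 0.03166
→ bracket: 0.01<=p<0.05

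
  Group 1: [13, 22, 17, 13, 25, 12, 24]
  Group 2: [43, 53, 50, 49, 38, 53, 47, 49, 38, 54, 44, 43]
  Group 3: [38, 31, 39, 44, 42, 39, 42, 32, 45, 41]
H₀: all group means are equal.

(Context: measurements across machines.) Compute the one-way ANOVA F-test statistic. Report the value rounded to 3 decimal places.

test statistic = 66.745

Group means [18.00, 46.75, 39.30], grand mean 37.241
SSB = Σnᵢ(x̄ᵢ−x̄)² = 3718.960; SSW = ΣΣ(x−x̄ᵢ)² = 724.350
MSB = 3718.960/2 = 1859.4802; MSW = 724.350/26 = 27.8596
F = MSB/MSW = 66.7446
df = (2, 26)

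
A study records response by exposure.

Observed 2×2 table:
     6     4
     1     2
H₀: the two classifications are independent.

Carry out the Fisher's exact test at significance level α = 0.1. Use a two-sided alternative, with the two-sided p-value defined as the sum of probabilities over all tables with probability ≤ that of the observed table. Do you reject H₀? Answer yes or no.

reject H₀: no

Margins: r₁=10, r₂=3, c₁=7, c₂=6, n=13
p_obs = C(10,6)·C(3,1)/C(13,7); sum pmf over tables with pmf ≤ p_obs
p-value (two-sided) = 0.55944
At α=0.1: p ≥ α → fail to reject H₀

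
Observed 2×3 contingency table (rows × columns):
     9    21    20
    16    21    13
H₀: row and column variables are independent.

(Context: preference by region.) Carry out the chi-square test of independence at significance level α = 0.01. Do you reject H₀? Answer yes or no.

reject H₀: no

Row totals [50, 50], col totals [25, 42, 33], n=100
χ² = (9−12.50)²/12.50 + (21−21.00)²/21.00 + (20−16.50)²/16.50 + (16−12.50)²/12.50 + (21−21.00)²/21.00 + (13−16.50)²/16.50 = 3.4448
df = 2
p-value (upper-tail) = 0.17863
At α=0.01: p ≥ α → fail to reject H₀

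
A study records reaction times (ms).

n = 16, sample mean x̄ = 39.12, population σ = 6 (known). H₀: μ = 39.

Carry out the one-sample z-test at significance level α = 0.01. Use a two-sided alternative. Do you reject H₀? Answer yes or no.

SE = σ/√n = 6/√16 = 1.5000
z = (x̄−μ₀)/SE = (39.12−39)/1.5000 = 0.0800
p-value (two-sided) = 0.93624
At α=0.01: p ≥ α → fail to reject H₀

reject H₀: no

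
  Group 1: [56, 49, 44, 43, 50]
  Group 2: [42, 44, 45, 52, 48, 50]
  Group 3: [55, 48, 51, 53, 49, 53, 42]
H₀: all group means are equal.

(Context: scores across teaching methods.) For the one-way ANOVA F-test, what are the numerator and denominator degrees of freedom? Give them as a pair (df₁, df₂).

degrees of freedom = [2, 15]

k = 3 groups, N = 18 total
df = (k−1, N−k) = (3−1, 18−3) = (2, 15)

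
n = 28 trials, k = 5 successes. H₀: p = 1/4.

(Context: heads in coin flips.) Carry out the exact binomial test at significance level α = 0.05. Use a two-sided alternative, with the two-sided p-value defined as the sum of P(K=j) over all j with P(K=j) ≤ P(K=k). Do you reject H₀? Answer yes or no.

Exact binomial: n=28, k=5, p₀=1/4=0.2500
P(X=j) = C(n,j)·p₀^j·(1−p₀)^(n−j); p = Σ P(X=j) over j with P(X=j) ≤ P(X=5)
p-value (two-sided) = 0.51365
At α=0.05: p ≥ α → fail to reject H₀

reject H₀: no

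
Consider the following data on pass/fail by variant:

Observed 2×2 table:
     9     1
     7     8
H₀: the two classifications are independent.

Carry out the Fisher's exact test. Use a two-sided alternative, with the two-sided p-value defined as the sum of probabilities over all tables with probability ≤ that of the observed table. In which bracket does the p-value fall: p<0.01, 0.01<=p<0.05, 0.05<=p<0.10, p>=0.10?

Margins: r₁=10, r₂=15, c₁=16, c₂=9, n=25
p_obs = C(10,9)·C(15,7)/C(25,16); sum pmf over tables with pmf ≤ p_obs
p-value (two-sided) = 0.04045
→ bracket: 0.01<=p<0.05

p-value bracket: 0.01<=p<0.05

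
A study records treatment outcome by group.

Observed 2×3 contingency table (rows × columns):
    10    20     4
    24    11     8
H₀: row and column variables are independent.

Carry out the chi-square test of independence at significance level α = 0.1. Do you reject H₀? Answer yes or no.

reject H₀: yes

Row totals [34, 43], col totals [34, 31, 12], n=77
χ² = (10−15.01)²/15.01 + (20−13.69)²/13.69 + (4−5.30)²/5.30 + (24−18.99)²/18.99 + (11−17.31)²/17.31 + (8−6.70)²/6.70 = 8.7789
df = 2
p-value (upper-tail) = 0.01241
At α=0.1: p < α → reject H₀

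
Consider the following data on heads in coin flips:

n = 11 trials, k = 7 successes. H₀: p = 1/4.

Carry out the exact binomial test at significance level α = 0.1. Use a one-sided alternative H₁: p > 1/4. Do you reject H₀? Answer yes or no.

reject H₀: yes

Exact binomial: n=11, k=7, p₀=1/4=0.2500
P(X≥7) from Σ C(n,i)·p₀^i·(1−p₀)^(n−i)
p-value (one-sided, H₁ greater) = 0.00756
At α=0.1: p < α → reject H₀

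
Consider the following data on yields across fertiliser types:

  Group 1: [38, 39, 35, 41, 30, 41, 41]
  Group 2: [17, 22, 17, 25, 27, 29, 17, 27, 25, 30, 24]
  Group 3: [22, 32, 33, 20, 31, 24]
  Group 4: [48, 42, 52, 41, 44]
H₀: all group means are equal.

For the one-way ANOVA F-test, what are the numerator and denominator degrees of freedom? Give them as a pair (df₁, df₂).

degrees of freedom = [3, 25]

k = 4 groups, N = 29 total
df = (k−1, N−k) = (4−1, 29−4) = (3, 25)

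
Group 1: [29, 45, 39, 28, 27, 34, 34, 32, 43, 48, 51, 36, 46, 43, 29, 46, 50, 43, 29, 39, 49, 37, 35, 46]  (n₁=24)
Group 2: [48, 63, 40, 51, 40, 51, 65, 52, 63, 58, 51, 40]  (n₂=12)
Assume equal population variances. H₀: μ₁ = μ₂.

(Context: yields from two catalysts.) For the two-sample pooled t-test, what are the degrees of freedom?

degrees of freedom = 34

df = n₁ + n₂ − 2 = 24 + 12 − 2 = 34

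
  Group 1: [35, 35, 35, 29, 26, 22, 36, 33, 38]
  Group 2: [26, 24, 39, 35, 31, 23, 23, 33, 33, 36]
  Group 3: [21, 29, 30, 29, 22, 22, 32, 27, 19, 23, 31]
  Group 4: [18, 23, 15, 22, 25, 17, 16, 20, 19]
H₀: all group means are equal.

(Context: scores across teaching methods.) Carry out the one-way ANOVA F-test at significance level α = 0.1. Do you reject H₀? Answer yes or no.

Group means [32.11, 30.30, 25.91, 19.44], grand mean 26.974
SSB = Σnᵢ(x̄ᵢ−x̄)² = 870.854; SSW = ΣΣ(x−x̄ᵢ)² = 836.120
MSB = 870.854/3 = 290.2847; MSW = 836.120/35 = 23.8891
F = MSB/MSW = 12.1513
df = (3, 35)
p-value (upper-tail) = 0.00001
At α=0.1: p < α → reject H₀

reject H₀: yes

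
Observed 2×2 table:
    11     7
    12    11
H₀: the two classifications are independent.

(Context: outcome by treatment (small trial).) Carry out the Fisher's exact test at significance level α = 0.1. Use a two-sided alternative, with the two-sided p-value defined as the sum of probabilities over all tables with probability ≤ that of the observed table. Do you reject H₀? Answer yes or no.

Margins: r₁=18, r₂=23, c₁=23, c₂=18, n=41
p_obs = C(18,11)·C(23,12)/C(41,23); sum pmf over tables with pmf ≤ p_obs
p-value (two-sided) = 0.75231
At α=0.1: p ≥ α → fail to reject H₀

reject H₀: no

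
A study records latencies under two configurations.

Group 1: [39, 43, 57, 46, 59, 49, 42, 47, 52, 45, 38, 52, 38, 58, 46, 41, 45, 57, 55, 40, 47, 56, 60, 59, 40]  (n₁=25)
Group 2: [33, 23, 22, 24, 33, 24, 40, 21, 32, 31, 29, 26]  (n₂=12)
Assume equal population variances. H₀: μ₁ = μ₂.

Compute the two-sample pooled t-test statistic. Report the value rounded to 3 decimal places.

x̄₁=48.440, s₁=7.461, n₁=25
x̄₂=28.167, s₂=5.766, n₂=12
s_p² = [24·7.461² + 11·5.766²]/35 = 48.6236
SE = √(s_p²·(1/25+1/12)) = 2.4489
t = (48.440−28.167)/2.4489 = 8.2787
df = 35

test statistic = 8.279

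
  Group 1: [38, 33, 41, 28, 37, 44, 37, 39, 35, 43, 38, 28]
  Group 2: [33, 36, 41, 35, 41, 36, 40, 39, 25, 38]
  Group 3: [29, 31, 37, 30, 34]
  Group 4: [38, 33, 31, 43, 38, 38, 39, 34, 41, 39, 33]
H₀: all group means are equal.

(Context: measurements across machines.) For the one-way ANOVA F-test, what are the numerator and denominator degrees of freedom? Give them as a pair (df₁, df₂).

degrees of freedom = [3, 34]

k = 4 groups, N = 38 total
df = (k−1, N−k) = (4−1, 38−4) = (3, 34)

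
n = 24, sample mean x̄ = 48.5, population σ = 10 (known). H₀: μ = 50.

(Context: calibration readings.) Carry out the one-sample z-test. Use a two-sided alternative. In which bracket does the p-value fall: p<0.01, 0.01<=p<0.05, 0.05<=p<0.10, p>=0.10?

p-value bracket: p>=0.10

SE = σ/√n = 10/√24 = 2.0412
z = (x̄−μ₀)/SE = (48.5−50)/2.0412 = -0.7348
p-value (two-sided) = 0.46243
→ bracket: p>=0.10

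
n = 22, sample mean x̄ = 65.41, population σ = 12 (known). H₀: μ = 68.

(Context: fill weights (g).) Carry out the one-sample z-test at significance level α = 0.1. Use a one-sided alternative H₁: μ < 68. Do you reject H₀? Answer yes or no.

SE = σ/√n = 12/√22 = 2.5584
z = (x̄−μ₀)/SE = (65.41−68)/2.5584 = -1.0123
p-value (one-sided, H₁ less) = 0.15569
At α=0.1: p ≥ α → fail to reject H₀

reject H₀: no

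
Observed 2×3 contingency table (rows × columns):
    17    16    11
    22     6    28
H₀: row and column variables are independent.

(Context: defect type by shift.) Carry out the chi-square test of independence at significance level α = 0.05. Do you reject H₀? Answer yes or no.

Row totals [44, 56], col totals [39, 22, 39], n=100
χ² = (17−17.16)²/17.16 + (16−9.68)²/9.68 + (11−17.16)²/17.16 + (22−21.84)²/21.84 + (6−12.32)²/12.32 + (28−21.84)²/21.84 = 11.3197
df = 2
p-value (upper-tail) = 0.00348
At α=0.05: p < α → reject H₀

reject H₀: yes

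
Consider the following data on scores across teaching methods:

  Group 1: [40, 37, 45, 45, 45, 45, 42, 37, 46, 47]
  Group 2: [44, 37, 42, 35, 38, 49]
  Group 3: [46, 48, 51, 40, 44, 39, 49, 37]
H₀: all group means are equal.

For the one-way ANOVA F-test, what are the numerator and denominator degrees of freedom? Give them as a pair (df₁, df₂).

k = 3 groups, N = 24 total
df = (k−1, N−k) = (3−1, 24−3) = (2, 21)

degrees of freedom = [2, 21]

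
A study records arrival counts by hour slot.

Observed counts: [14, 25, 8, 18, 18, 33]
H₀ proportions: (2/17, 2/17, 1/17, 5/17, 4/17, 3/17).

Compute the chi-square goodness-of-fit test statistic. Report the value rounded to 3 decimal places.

n = 116; E_i = n·p_i = [13.65, 13.65, 6.82, 34.12, 27.29, 20.47]
χ² = (14−13.65)²/13.65 + (25−13.65)²/13.65 + (8−6.82)²/6.82 + (18−34.12)²/34.12 + (18−27.29)²/27.29 + (33−20.47)²/20.47 = 28.1043
df = 5

test statistic = 28.104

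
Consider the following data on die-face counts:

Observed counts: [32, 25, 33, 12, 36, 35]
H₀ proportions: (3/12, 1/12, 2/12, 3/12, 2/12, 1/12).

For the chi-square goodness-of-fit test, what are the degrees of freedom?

df = k − 1 = 6 − 1 = 5

degrees of freedom = 5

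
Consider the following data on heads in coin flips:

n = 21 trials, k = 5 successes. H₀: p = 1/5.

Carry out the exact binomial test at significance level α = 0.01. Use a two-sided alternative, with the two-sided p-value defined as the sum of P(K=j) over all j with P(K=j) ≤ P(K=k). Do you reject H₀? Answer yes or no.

Exact binomial: n=21, k=5, p₀=1/5=0.2000
P(X=j) = C(n,j)·p₀^j·(1−p₀)^(n−j); p = Σ P(X=j) over j with P(X=j) ≤ P(X=5)
p-value (two-sided) = 0.59269
At α=0.01: p ≥ α → fail to reject H₀

reject H₀: no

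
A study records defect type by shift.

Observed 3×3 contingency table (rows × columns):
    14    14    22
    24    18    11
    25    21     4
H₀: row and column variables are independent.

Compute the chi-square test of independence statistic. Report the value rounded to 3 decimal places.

Row totals [50, 53, 50], col totals [63, 53, 37], n=153
χ² = (14−20.59)²/20.59 + (14−17.32)²/17.32 + (22−12.09)²/12.09 + (24−21.82)²/21.82 + (18−18.36)²/18.36 + (11−12.82)²/12.82 + (25−20.59)²/20.59 + (21−17.32)²/17.32 + (4−12.09)²/12.09 = 18.4879
df = 4

test statistic = 18.488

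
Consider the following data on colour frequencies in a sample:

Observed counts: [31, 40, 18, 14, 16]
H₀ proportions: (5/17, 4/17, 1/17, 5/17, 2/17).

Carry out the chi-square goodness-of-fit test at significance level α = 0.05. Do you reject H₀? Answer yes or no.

n = 119; E_i = n·p_i = [35.00, 28.00, 7.00, 35.00, 14.00]
χ² = (31−35.00)²/35.00 + (40−28.00)²/28.00 + (18−7.00)²/7.00 + (14−35.00)²/35.00 + (16−14.00)²/14.00 = 35.7714
df = 4
p-value (upper-tail) = 0.00000
At α=0.05: p < α → reject H₀

reject H₀: yes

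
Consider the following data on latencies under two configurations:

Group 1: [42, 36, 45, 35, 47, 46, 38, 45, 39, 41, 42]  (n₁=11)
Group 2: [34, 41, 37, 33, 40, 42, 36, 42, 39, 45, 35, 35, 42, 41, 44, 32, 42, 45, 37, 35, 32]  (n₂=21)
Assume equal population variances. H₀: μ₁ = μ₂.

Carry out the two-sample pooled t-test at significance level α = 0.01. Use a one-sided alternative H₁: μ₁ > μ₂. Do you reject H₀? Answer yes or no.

x̄₁=41.455, s₁=4.083, n₁=11
x̄₂=38.524, s₂=4.250, n₂=21
s_p² = [10·4.083² + 20·4.250²]/30 = 17.5988
SE = √(s_p²·(1/11+1/21)) = 1.5614
t = (41.455−38.524)/1.5614 = 1.8770
df = 30
p-value (one-sided, H₁ greater) = 0.03514
At α=0.01: p ≥ α → fail to reject H₀

reject H₀: no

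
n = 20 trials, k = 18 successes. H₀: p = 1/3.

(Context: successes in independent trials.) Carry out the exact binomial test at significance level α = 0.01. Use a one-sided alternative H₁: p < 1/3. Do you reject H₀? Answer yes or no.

Exact binomial: n=20, k=18, p₀=1/3=0.3333
P(X≤18) from Σ C(n,i)·p₀^i·(1−p₀)^(n−i)
p-value (one-sided, H₁ less) = 1.00000
At α=0.01: p ≥ α → fail to reject H₀

reject H₀: no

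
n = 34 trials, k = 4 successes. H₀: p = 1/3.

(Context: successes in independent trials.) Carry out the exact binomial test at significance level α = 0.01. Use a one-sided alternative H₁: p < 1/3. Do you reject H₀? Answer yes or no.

Exact binomial: n=34, k=4, p₀=1/3=0.3333
P(X≤4) from Σ C(n,i)·p₀^i·(1−p₀)^(n−i)
p-value (one-sided, H₁ less) = 0.00392
At α=0.01: p < α → reject H₀

reject H₀: yes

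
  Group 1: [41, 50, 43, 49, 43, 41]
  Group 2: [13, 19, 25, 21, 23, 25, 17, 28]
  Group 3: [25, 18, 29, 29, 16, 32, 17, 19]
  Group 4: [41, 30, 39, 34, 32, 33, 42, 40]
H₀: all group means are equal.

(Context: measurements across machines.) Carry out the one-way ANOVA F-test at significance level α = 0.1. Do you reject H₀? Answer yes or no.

reject H₀: yes

Group means [44.50, 21.38, 23.12, 36.38], grand mean 30.467
SSB = Σnᵢ(x̄ᵢ−x̄)² = 2553.342; SSW = ΣΣ(x−x̄ᵢ)² = 680.125
MSB = 2553.342/3 = 851.1139; MSW = 680.125/26 = 26.1587
F = MSB/MSW = 32.5366
df = (3, 26)
p-value (upper-tail) = 0.00000
At α=0.1: p < α → reject H₀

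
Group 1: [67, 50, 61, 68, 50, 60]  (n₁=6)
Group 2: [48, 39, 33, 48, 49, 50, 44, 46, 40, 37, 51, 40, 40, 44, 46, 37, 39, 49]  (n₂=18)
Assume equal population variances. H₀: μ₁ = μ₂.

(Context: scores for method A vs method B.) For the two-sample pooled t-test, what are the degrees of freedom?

degrees of freedom = 22

df = n₁ + n₂ − 2 = 6 + 18 − 2 = 22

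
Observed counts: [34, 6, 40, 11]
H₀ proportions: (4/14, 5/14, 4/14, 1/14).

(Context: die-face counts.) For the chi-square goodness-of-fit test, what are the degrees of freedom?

df = k − 1 = 4 − 1 = 3

degrees of freedom = 3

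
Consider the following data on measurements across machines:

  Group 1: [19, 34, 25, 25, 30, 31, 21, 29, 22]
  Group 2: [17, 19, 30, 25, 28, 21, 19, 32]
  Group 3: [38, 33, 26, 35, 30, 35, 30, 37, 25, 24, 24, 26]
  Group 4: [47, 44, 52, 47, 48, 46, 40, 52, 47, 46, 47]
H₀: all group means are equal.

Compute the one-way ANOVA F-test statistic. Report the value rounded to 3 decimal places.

test statistic = 46.961

Group means [26.22, 23.88, 30.25, 46.91], grand mean 32.650
SSB = Σnᵢ(x̄ᵢ−x̄)² = 3293.510; SSW = ΣΣ(x−x̄ᵢ)² = 841.590
MSB = 3293.510/3 = 1097.8368; MSW = 841.590/36 = 23.3775
F = MSB/MSW = 46.9613
df = (3, 36)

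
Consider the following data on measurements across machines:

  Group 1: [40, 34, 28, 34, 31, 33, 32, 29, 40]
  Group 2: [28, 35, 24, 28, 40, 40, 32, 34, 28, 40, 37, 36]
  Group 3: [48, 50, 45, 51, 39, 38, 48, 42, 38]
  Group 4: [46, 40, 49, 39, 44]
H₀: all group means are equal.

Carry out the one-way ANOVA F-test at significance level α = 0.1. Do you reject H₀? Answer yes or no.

Group means [33.44, 33.50, 44.33, 43.60], grand mean 37.714
SSB = Σnᵢ(x̄ᵢ−x̄)² = 944.721; SSW = ΣΣ(x−x̄ᵢ)² = 762.422
MSB = 944.721/3 = 314.9069; MSW = 762.422/31 = 24.5943
F = MSB/MSW = 12.8041
df = (3, 31)
p-value (upper-tail) = 0.00001
At α=0.1: p < α → reject H₀

reject H₀: yes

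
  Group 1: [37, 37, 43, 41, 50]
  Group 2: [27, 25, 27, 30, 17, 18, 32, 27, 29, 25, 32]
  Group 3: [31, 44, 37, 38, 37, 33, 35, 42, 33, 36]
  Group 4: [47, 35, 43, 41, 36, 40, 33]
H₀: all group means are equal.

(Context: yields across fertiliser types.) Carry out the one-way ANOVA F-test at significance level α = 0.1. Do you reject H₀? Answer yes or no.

Group means [41.60, 26.27, 36.60, 39.29], grand mean 34.485
SSB = Σnᵢ(x̄ᵢ−x̄)² = 1201.032; SSW = ΣΣ(x−x̄ᵢ)² = 653.210
MSB = 1201.032/3 = 400.3440; MSW = 653.210/29 = 22.5245
F = MSB/MSW = 17.7737
df = (3, 29)
p-value (upper-tail) = 0.00000
At α=0.1: p < α → reject H₀

reject H₀: yes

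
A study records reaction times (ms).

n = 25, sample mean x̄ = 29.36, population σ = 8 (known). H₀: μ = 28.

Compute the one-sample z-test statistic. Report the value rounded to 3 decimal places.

SE = σ/√n = 8/√25 = 1.6000
z = (x̄−μ₀)/SE = (29.36−28)/1.6000 = 0.8500

test statistic = 0.850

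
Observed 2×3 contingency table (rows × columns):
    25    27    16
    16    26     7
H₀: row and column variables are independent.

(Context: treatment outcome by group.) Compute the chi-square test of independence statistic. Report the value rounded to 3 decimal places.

Row totals [68, 49], col totals [41, 53, 23], n=117
χ² = (25−23.83)²/23.83 + (27−30.80)²/30.80 + (16−13.37)²/13.37 + (16−17.17)²/17.17 + (26−22.20)²/22.20 + (7−9.63)²/9.63 = 2.4966
df = 2

test statistic = 2.497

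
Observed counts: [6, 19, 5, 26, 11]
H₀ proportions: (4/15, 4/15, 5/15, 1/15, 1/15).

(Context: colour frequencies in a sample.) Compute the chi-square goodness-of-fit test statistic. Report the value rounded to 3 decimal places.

test statistic = 134.772

n = 67; E_i = n·p_i = [17.87, 17.87, 22.33, 4.47, 4.47]
χ² = (6−17.87)²/17.87 + (19−17.87)²/17.87 + (5−22.33)²/22.33 + (26−4.47)²/4.47 + (11−4.47)²/4.47 = 134.7724
df = 4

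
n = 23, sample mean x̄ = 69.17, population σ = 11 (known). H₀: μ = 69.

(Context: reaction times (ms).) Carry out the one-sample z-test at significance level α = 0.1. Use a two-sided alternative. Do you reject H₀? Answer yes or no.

reject H₀: no

SE = σ/√n = 11/√23 = 2.2937
z = (x̄−μ₀)/SE = (69.17−69)/2.2937 = 0.0741
p-value (two-sided) = 0.94092
At α=0.1: p ≥ α → fail to reject H₀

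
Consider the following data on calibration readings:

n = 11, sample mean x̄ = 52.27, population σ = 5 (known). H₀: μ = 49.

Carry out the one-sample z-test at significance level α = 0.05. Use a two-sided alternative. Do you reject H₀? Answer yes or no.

SE = σ/√n = 5/√11 = 1.5076
z = (x̄−μ₀)/SE = (52.27−49)/1.5076 = 2.1691
p-value (two-sided) = 0.03008
At α=0.05: p < α → reject H₀

reject H₀: yes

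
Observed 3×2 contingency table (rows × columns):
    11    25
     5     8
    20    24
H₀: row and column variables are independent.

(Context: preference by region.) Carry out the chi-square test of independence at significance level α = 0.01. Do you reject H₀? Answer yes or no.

reject H₀: no

Row totals [36, 13, 44], col totals [36, 57], n=93
χ² = (11−13.94)²/13.94 + (25−22.06)²/22.06 + (5−5.03)²/5.03 + (8−7.97)²/7.97 + (20−17.03)²/17.03 + (24−26.97)²/26.97 = 1.8529
df = 2
p-value (upper-tail) = 0.39595
At α=0.01: p ≥ α → fail to reject H₀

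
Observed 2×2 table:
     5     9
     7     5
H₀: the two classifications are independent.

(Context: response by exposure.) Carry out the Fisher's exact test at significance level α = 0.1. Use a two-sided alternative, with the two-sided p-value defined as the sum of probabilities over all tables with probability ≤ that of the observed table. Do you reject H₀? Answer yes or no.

Margins: r₁=14, r₂=12, c₁=12, c₂=14, n=26
p_obs = C(14,5)·C(12,7)/C(26,12); sum pmf over tables with pmf ≤ p_obs
p-value (two-sided) = 0.43124
At α=0.1: p ≥ α → fail to reject H₀

reject H₀: no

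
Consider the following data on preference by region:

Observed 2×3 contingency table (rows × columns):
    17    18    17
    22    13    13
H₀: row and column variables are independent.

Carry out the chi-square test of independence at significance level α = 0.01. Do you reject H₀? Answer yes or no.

reject H₀: no

Row totals [52, 48], col totals [39, 31, 30], n=100
χ² = (17−20.28)²/20.28 + (18−16.12)²/16.12 + (17−15.60)²/15.60 + (22−18.72)²/18.72 + (13−14.88)²/14.88 + (13−14.40)²/14.40 = 1.8237
df = 2
p-value (upper-tail) = 0.40177
At α=0.01: p ≥ α → fail to reject H₀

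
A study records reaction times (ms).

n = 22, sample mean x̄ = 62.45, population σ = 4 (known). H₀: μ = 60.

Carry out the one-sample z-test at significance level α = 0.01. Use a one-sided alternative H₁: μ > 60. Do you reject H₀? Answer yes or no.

SE = σ/√n = 4/√22 = 0.8528
z = (x̄−μ₀)/SE = (62.45−60)/0.8528 = 2.8729
p-value (one-sided, H₁ greater) = 0.00203
At α=0.01: p < α → reject H₀

reject H₀: yes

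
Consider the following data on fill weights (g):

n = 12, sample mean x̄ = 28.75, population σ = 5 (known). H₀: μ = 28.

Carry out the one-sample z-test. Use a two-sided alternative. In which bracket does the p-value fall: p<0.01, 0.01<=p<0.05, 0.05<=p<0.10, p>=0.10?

SE = σ/√n = 5/√12 = 1.4434
z = (x̄−μ₀)/SE = (28.75−28)/1.4434 = 0.5196
p-value (two-sided) = 0.60333
→ bracket: p>=0.10

p-value bracket: p>=0.10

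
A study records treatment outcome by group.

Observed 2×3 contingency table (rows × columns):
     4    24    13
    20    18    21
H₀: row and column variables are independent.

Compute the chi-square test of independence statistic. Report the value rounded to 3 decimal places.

Row totals [41, 59], col totals [24, 42, 34], n=100
χ² = (4−9.84)²/9.84 + (24−17.22)²/17.22 + (13−13.94)²/13.94 + (20−14.16)²/14.16 + (18−24.78)²/24.78 + (21−20.06)²/20.06 = 10.5066
df = 2

test statistic = 10.507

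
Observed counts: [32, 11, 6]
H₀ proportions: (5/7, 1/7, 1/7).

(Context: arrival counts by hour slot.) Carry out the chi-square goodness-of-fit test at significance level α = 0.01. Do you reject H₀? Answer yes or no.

reject H₀: no

n = 49; E_i = n·p_i = [35.00, 7.00, 7.00]
χ² = (32−35.00)²/35.00 + (11−7.00)²/7.00 + (6−7.00)²/7.00 = 2.6857
df = 2
p-value (upper-tail) = 0.26110
At α=0.01: p ≥ α → fail to reject H₀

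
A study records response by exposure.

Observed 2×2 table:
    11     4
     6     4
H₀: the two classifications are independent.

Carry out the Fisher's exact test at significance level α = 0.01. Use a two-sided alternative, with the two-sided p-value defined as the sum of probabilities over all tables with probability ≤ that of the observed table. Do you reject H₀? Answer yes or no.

Margins: r₁=15, r₂=10, c₁=17, c₂=8, n=25
p_obs = C(15,11)·C(10,6)/C(25,17); sum pmf over tables with pmf ≤ p_obs
p-value (two-sided) = 0.66682
At α=0.01: p ≥ α → fail to reject H₀

reject H₀: no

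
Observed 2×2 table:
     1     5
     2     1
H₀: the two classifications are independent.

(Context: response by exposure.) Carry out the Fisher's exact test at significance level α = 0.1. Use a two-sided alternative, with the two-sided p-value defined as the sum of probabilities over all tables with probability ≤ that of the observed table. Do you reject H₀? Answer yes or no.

reject H₀: no

Margins: r₁=6, r₂=3, c₁=3, c₂=6, n=9
p_obs = C(6,1)·C(3,2)/C(9,3); sum pmf over tables with pmf ≤ p_obs
p-value (two-sided) = 0.22619
At α=0.1: p ≥ α → fail to reject H₀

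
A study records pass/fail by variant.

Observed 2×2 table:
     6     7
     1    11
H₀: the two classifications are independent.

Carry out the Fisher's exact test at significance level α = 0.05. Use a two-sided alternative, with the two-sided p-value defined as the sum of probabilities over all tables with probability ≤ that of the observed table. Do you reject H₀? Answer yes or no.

Margins: r₁=13, r₂=12, c₁=7, c₂=18, n=25
p_obs = C(13,6)·C(12,1)/C(25,7); sum pmf over tables with pmf ≤ p_obs
p-value (two-sided) = 0.07304
At α=0.05: p ≥ α → fail to reject H₀

reject H₀: no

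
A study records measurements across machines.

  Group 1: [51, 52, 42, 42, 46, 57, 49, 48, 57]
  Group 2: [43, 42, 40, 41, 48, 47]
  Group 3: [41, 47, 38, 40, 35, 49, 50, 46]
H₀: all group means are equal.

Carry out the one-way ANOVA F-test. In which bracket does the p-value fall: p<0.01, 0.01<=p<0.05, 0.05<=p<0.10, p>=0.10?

p-value bracket: 0.01<=p<0.05

Group means [49.33, 43.50, 43.25], grand mean 45.696
SSB = Σnᵢ(x̄ᵢ−x̄)² = 195.870; SSW = ΣΣ(x−x̄ᵢ)² = 513.000
MSB = 195.870/2 = 97.9348; MSW = 513.000/20 = 25.6500
F = MSB/MSW = 3.8181
df = (2, 20)
p-value (upper-tail) = 0.03940
→ bracket: 0.01<=p<0.05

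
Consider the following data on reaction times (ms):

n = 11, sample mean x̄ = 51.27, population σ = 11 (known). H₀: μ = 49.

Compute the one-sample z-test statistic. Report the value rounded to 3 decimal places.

SE = σ/√n = 11/√11 = 3.3166
z = (x̄−μ₀)/SE = (51.27−49)/3.3166 = 0.6844

test statistic = 0.684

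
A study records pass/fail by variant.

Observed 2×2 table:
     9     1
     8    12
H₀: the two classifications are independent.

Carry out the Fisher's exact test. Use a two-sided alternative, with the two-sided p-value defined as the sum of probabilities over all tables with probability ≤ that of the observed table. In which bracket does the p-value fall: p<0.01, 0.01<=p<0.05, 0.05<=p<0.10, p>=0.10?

p-value bracket: 0.01<=p<0.05

Margins: r₁=10, r₂=20, c₁=17, c₂=13, n=30
p_obs = C(10,9)·C(20,8)/C(30,17); sum pmf over tables with pmf ≤ p_obs
p-value (two-sided) = 0.01741
→ bracket: 0.01<=p<0.05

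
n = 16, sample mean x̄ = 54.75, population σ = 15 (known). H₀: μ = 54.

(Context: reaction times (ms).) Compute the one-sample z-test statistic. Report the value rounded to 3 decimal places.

test statistic = 0.200

SE = σ/√n = 15/√16 = 3.7500
z = (x̄−μ₀)/SE = (54.75−54)/3.7500 = 0.2000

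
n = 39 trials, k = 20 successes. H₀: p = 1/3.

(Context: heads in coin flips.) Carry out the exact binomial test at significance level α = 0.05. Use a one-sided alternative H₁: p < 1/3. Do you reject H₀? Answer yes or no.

Exact binomial: n=39, k=20, p₀=1/3=0.3333
P(X≤20) from Σ C(n,i)·p₀^i·(1−p₀)^(n−i)
p-value (one-sided, H₁ less) = 0.99342
At α=0.05: p ≥ α → fail to reject H₀

reject H₀: no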